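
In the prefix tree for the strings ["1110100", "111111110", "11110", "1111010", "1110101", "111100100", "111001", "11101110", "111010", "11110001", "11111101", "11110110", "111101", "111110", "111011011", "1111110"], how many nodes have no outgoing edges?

Leaves are exactly the stored words that no other stored word extends.
Those words: "111001", "1110100", "1110101", "111011011", "11101110", "11110001", "111100100", "1111010", "11110110", "111110", "11111101", "111111110"
Leaf count: 12

12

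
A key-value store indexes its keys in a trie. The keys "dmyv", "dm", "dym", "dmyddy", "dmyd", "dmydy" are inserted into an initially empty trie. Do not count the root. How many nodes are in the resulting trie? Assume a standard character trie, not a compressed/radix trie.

Trace insertions, counting only characters that open a new branch:
  "dmyv" → 4 new (d, m, y, v)
  "dm" → prefix "dm" already present; 0 new (none)
  "dym" → prefix "d" already present; 2 new (y, m)
  "dmyddy" → prefix "dmy" already present; 3 new (d, d, y)
  "dmyd" → prefix "dmyd" already present; 0 new (none)
  "dmydy" → prefix "dmyd" already present; 1 new (y)
Total nodes = 4 + 0 + 2 + 3 + 0 + 1 = 10

10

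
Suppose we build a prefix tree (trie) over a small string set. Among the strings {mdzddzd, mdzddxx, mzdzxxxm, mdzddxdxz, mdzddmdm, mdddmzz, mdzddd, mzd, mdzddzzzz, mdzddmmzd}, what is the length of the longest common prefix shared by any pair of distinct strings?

The deepest shared node is where two words last agree before diverging.
"mdzddmdm" and "mdzddmmzd" agree on "mdzddm" (6 characters) before diverging; nothing deeper is shared.
Longest shared-prefix length: 6

6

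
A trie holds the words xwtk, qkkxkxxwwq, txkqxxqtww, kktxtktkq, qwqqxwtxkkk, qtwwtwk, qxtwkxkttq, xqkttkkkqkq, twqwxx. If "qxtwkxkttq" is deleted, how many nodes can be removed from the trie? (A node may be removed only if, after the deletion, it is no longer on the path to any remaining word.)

9

After clearing the end-marker at "qxtwkxkttq", prune upward until reaching a node still needed by another word.
The suffix "xtwkxkttq" (9 nodes) is used only by "qxtwkxkttq"; the node for "q" still has the child "k", so pruning stops there.
Nodes removed: 9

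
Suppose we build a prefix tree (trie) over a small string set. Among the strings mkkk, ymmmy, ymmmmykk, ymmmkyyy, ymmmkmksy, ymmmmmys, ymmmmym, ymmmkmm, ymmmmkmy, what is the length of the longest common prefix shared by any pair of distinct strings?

The deepest shared node is where two words last agree before diverging.
e.g. "ymmmkmksy" and "ymmmkmm" share the prefix "ymmmkm" of length 6; no pair shares a longer one.
Longest shared-prefix length: 6

6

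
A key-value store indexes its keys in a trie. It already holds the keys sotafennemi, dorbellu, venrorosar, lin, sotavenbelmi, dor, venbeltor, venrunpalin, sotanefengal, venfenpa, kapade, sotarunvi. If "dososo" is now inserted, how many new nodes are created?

4

The longest prefix of "dososo" already in the trie is "do" (length 2).
Each of the 4 remaining characters creates one node.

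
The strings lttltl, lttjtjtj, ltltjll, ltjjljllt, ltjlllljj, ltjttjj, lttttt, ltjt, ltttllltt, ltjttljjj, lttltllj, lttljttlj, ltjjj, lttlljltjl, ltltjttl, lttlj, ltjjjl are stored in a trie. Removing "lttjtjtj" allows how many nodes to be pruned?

5

Walk "lttjtjtj" from the leaf back toward the root, removing each node that no remaining word uses.
The suffix "jtjtj" (5 nodes) is used only by "lttjtjtj"; the node for "ltt" still has the child "l", so pruning stops there.
Nodes removed: 5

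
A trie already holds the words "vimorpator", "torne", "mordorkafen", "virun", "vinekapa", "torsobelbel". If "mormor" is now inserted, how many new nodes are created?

3

"mor" is already a path in the trie; the remaining "mor" must be added.
New nodes needed: |"mormor"| − 3 = 6 − 3 = 3.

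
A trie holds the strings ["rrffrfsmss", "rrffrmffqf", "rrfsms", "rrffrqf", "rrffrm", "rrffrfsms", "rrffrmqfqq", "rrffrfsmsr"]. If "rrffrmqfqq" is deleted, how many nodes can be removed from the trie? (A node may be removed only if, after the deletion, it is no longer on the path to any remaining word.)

4

After clearing the end-marker at "rrffrmqfqq", prune upward until reaching a node still needed by another word.
The suffix "qfqq" (4 nodes) is used only by "rrffrmqfqq"; the node for "rrffrm" still has the child "f", so pruning stops there.
Nodes removed: 4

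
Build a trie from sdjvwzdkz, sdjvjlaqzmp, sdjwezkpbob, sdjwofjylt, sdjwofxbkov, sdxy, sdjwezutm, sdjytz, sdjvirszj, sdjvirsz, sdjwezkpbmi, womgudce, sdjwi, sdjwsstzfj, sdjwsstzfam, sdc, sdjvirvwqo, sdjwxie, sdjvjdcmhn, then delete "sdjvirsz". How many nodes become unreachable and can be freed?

Walk "sdjvirsz" from the leaf back toward the root, removing each node that no remaining word uses.
Every node on "sdjvirsz" is still needed (e.g. by "sdjvirszj"), so nothing is freed.
Nodes removed: 0

0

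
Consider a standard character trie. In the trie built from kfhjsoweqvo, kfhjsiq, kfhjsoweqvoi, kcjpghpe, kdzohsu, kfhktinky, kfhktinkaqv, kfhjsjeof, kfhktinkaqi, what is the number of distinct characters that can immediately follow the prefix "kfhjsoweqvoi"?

0

Follow the path "kfhjsoweqvoi" to its node, then look at its outgoing edges.
No stored string extends past "kfhjsoweqvoi".
That node has 0 child edges.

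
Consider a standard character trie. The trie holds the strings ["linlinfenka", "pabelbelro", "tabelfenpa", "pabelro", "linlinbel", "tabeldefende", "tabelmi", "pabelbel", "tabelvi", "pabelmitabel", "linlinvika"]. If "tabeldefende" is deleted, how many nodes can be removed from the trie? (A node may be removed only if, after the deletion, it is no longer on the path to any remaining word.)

A node on "tabeldefende"'s path can go only if nothing else ends at it or branches off below it.
The suffix "defende" (7 nodes) is used only by "tabeldefende"; the node for "tabel" still has the child "f", so pruning stops there.
Nodes removed: 7

7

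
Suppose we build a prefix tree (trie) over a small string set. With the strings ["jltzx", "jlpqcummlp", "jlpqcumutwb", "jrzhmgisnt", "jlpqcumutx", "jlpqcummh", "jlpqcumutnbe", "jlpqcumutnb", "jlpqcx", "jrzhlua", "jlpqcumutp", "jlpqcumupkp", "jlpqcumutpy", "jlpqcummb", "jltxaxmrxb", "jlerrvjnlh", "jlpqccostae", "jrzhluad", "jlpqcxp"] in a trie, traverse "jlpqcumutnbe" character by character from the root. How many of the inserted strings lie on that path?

2

Walk "jlpqcumutnbe" from the root; an end-of-word marker is hit whenever a stored word is a prefix of "jlpqcumutnbe".
Prefixes of the query that are stored words: "jlpqcumutnb", "jlpqcumutnbe"
Count: 2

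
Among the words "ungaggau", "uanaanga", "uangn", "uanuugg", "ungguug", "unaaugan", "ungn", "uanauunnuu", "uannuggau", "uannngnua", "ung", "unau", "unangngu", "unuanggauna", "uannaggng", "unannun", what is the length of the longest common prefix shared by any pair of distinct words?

4

Look for the deepest trie node that still has at least two words in its subtree.
"uanaanga" and "uanauunnuu" agree on "uana" (4 characters) before diverging; nothing deeper is shared.
Longest shared-prefix length: 4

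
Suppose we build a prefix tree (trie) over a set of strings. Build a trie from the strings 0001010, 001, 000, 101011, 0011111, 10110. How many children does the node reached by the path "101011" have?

0

Walk "101011" from the root, arriving at one node.
No stored string extends past "101011".
That node has 0 child edges.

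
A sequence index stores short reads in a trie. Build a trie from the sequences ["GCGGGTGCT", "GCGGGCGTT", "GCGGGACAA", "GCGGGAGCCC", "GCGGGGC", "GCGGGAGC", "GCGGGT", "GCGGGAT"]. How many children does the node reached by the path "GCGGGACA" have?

1

Follow the path "GCGGGACA" to its node, then look at its outgoing edges.
Distinct next characters after "GCGGGACA": A.
That node has 1 child edge.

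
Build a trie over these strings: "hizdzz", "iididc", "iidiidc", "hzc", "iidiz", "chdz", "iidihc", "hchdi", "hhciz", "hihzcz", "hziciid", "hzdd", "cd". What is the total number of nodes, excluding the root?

Trace insertions, counting only characters that open a new branch:
  "hizdzz" → 6 new (h, i, z, d, z, z)
  "iididc" → 6 new (i, i, d, i, d, c)
  "iidiidc" → prefix "iidi" already present; 3 new (i, d, c)
  "hzc" → prefix "h" already present; 2 new (z, c)
  "iidiz" → prefix "iidi" already present; 1 new (z)
  "chdz" → 4 new (c, h, d, z)
  "iidihc" → prefix "iidi" already present; 2 new (h, c)
  "hchdi" → prefix "h" already present; 4 new (c, h, d, i)
  "hhciz" → prefix "h" already present; 4 new (h, c, i, z)
  "hihzcz" → prefix "hi" already present; 4 new (h, z, c, z)
  "hziciid" → prefix "hz" already present; 5 new (i, c, i, i, d)
  "hzdd" → prefix "hz" already present; 2 new (d, d)
  "cd" → prefix "c" already present; 1 new (d)
Total nodes = 6 + 6 + 3 + 2 + 1 + 4 + 2 + 4 + 4 + 4 + 5 + 2 + 1 = 44

44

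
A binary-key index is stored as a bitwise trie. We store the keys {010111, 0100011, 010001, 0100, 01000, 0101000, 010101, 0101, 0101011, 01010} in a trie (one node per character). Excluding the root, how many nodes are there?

15

Count nodes per top-level branch (shared prefixes stored once):
  '0'-branch (0100, 01000, 010001, 0100011, 0101, 01010, 0101000, 010101, 0101011, 010111): 15 nodes
Sum: 15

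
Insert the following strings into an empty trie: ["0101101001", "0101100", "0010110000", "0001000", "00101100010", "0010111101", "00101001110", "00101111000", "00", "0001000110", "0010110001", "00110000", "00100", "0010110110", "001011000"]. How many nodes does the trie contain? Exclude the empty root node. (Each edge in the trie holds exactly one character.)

Count nodes per top-level branch (shared prefixes stored once):
  '0'-branch (00, 0001000, 0001000110, 00100, 00101001110, 001011000, 0010110000, 0010110001, 00101100010, 0010110110, 00101111000, 0010111101, 00110000, 0101100, 0101101001): 51 nodes
Sum: 51

51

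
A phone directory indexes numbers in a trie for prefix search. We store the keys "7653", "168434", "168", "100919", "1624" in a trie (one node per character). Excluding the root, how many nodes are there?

17

Trace insertions, counting only characters that open a new branch:
  "7653" → 4 new (7, 6, 5, 3)
  "168434" → 6 new (1, 6, 8, 4, 3, 4)
  "168" → prefix "168" already present; 0 new (none)
  "100919" → prefix "1" already present; 5 new (0, 0, 9, 1, 9)
  "1624" → prefix "16" already present; 2 new (2, 4)
Total nodes = 4 + 6 + 0 + 5 + 2 = 17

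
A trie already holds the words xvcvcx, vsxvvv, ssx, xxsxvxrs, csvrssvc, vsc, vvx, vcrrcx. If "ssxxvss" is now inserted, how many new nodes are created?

4

The longest prefix of "ssxxvss" already in the trie is "ssx" (length 3).
So 7 − 3 = 4 new nodes.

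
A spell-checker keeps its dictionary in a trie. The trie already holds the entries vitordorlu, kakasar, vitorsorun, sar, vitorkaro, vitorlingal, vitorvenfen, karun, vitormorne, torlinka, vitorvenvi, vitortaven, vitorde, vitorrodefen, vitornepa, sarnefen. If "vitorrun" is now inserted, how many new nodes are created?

2

Walking "vitorrun" from the root, the first 6 characters ("vitorr") follow existing edges; "u" is the first miss.
New nodes needed: |"vitorrun"| − 6 = 8 − 6 = 2.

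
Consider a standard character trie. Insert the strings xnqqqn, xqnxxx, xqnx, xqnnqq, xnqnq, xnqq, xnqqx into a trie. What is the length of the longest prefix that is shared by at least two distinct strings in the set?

Equivalently: take the maximum, over all pairs, of their longest common prefix length.
e.g. "xnqq" and "xnqqqn" share the prefix "xnqq" of length 4; no pair shares a longer one.
Longest shared-prefix length: 4

4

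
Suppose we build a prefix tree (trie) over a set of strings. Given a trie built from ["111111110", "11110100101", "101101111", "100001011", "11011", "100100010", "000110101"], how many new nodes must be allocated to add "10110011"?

3

"10110" is already a path in the trie; the remaining "011" must be added.
So 8 − 5 = 3 new nodes.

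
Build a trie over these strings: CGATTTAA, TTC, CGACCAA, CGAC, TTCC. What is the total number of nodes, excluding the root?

Insert word by word; a character creates a node only if that edge doesn't already exist:
  "CGATTTAA" → 8 new (C, G, A, T, T, T, A, A)
  "TTC" → 3 new (T, T, C)
  "CGACCAA" → prefix "CGA" already present; 4 new (C, C, A, A)
  "CGAC" → prefix "CGAC" already present; 0 new (none)
  "TTCC" → prefix "TTC" already present; 1 new (C)
Total nodes = 8 + 3 + 4 + 0 + 1 = 16

16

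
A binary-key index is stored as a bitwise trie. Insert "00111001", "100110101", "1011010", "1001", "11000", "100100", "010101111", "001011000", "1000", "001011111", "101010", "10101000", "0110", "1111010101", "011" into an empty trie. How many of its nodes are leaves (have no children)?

12

Leaves are exactly the stored words that no other stored word extends.
Those words: "001011000", "001011111", "00111001", "010101111", "0110", "1000", "100100", "100110101", "10101000", "1011010", "11000", "1111010101"
Leaf count: 12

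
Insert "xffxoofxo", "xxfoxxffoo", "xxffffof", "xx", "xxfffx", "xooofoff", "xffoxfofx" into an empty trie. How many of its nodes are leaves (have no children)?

Leaves are exactly the stored words that no other stored word extends.
Those words: "xffoxfofx", "xffxoofxo", "xooofoff", "xxffffof", "xxfffx", "xxfoxxffoo"
Leaf count: 6

6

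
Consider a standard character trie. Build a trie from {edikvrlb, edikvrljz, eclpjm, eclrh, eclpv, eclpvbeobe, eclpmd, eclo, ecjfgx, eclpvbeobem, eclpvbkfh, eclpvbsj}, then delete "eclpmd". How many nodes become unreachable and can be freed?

2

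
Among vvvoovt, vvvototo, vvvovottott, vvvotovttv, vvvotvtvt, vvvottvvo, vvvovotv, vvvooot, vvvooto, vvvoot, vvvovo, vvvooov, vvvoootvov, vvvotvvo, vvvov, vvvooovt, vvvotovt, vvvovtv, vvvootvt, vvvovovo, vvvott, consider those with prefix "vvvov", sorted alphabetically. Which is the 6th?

DFS of the "vvvov" subtree visits, in order: "vvvov", "vvvovo", "vvvovottott", "vvvovotv", "vvvovovo", "vvvovtv"
The 6th is vvvovtv.

vvvovtv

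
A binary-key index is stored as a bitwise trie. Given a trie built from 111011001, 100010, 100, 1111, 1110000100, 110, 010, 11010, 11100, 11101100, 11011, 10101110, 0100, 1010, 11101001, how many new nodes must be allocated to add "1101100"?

The longest prefix of "1101100" already in the trie is "11011" (length 5).
So 7 − 5 = 2 new nodes.

2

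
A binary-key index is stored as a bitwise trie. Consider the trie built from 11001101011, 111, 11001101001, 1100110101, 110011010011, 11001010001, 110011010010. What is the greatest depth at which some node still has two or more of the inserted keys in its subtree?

11

The deepest shared node is where two words last agree before diverging.
"11001101001" and "110011010010" agree on "11001101001" (11 characters) before diverging; nothing deeper is shared.
Longest shared-prefix length: 11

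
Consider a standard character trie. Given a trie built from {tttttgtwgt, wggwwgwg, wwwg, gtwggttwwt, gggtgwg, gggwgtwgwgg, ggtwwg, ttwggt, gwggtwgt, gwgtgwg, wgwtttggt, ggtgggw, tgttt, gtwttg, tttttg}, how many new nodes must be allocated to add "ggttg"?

The longest prefix of "ggttg" already in the trie is "ggt" (length 3).
New nodes needed: |"ggttg"| − 3 = 5 − 3 = 2.

2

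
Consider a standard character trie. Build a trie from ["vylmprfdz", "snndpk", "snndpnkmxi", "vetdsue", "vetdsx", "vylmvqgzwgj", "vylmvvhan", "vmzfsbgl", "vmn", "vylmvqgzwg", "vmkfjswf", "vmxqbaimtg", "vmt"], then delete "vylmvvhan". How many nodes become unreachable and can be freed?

A node on "vylmvvhan"'s path can go only if nothing else ends at it or branches off below it.
The suffix "vhan" (4 nodes) is used only by "vylmvvhan"; the node for "vylmv" still has the child "q", so pruning stops there.
Nodes removed: 4

4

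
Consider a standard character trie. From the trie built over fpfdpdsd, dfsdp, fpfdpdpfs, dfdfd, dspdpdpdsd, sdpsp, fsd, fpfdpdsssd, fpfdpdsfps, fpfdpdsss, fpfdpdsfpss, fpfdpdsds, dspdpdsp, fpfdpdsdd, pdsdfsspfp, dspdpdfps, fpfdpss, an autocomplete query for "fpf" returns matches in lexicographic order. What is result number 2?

fpfdpdsd

DFS of the "fpf" subtree visits, in order: "fpfdpdpfs", "fpfdpdsd", "fpfdpdsdd", "fpfdpdsds", "fpfdpdsfps", "fpfdpdsfpss", "fpfdpdsss", "fpfdpdsssd", "fpfdpss"
The 2nd is fpfdpdsd.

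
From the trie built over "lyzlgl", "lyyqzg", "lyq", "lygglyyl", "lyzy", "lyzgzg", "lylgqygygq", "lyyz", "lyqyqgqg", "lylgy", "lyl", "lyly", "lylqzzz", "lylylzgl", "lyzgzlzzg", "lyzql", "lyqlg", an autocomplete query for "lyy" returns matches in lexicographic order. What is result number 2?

Filter for "lyy…" and sort: "lyyqzg", "lyyz"
The 2nd is lyyz.

lyyz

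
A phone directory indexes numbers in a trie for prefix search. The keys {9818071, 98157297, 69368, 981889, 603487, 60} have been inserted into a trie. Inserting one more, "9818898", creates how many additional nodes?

1

"981889" is already a path in the trie; the remaining "8" must be added.
So 7 − 6 = 1 new nodes.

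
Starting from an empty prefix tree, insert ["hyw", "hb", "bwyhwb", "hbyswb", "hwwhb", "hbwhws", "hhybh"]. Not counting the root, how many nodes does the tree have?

26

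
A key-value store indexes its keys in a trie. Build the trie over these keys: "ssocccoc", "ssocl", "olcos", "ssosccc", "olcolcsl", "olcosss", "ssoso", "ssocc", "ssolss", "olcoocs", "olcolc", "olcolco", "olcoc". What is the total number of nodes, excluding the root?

Trie structure (* marks end of a word):
(root)
├─ o
│  └─ l
│     └─ c
│        └─ o
│           ├─ c *
│           ├─ l
│           │  └─ c *
│           │     ├─ o *
│           │     └─ s
│           │        └─ l *
│           ├─ o
│           │  └─ c
│           │     └─ s *
│           └─ s *
│              └─ s
│                 └─ s *
└─ s
   └─ s
      └─ o
         ├─ c
         │  ├─ c *
         │  │  └─ c
         │  │     └─ o
         │  │        └─ c *
         │  └─ l *
         ├─ l
         │  └─ s
         │     └─ s *
         └─ s
            ├─ c
            │  └─ c
            │     └─ c *
            └─ o *
Counting every labelled node above: 33.

33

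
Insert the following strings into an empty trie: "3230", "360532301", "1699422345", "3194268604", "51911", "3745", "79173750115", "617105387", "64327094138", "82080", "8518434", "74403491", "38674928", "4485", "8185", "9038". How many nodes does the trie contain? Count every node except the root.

Insert word by word; a character creates a node only if that edge doesn't already exist:
  "3230" → 4 new (3, 2, 3, 0)
  "360532301" → prefix "3" already present; 8 new (6, 0, 5, 3, 2, 3, 0, 1)
  "1699422345" → 10 new (1, 6, 9, 9, 4, 2, 2, 3, 4, 5)
  "3194268604" → prefix "3" already present; 9 new (1, 9, 4, 2, 6, 8, 6, 0, 4)
  "51911" → 5 new (5, 1, 9, 1, 1)
  "3745" → prefix "3" already present; 3 new (7, 4, 5)
  "79173750115" → 11 new (7, 9, 1, 7, 3, 7, 5, 0, 1, 1, 5)
  "617105387" → 9 new (6, 1, 7, 1, 0, 5, 3, 8, 7)
  "64327094138" → prefix "6" already present; 10 new (4, 3, 2, 7, 0, 9, 4, 1, 3, 8)
  "82080" → 5 new (8, 2, 0, 8, 0)
  "8518434" → prefix "8" already present; 6 new (5, 1, 8, 4, 3, 4)
  "74403491" → prefix "7" already present; 7 new (4, 4, 0, 3, 4, 9, 1)
  "38674928" → prefix "3" already present; 7 new (8, 6, 7, 4, 9, 2, 8)
  "4485" → 4 new (4, 4, 8, 5)
  "8185" → prefix "8" already present; 3 new (1, 8, 5)
  "9038" → 4 new (9, 0, 3, 8)
Total nodes = 4 + 8 + 10 + 9 + 5 + 3 + 11 + 9 + 10 + 5 + 6 + 7 + 7 + 4 + 3 + 4 = 105

105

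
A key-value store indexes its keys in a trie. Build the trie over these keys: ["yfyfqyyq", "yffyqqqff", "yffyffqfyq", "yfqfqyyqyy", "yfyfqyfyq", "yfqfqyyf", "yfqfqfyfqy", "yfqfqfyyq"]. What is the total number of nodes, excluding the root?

40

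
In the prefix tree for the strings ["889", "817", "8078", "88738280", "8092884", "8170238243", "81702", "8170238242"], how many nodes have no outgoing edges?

6

Leaves are exactly the stored words that no other stored word extends.
Those words: "8078", "8092884", "8170238242", "8170238243", "88738280", "889"
Leaf count: 6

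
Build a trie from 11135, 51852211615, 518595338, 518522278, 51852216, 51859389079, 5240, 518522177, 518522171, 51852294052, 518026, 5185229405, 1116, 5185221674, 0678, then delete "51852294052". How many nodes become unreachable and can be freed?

Walk "51852294052" from the leaf back toward the root, removing each node that no remaining word uses.
The suffix "2" (1 node) is used only by "51852294052"; "5185229405" is itself a stored word, so pruning stops there.
Nodes removed: 1

1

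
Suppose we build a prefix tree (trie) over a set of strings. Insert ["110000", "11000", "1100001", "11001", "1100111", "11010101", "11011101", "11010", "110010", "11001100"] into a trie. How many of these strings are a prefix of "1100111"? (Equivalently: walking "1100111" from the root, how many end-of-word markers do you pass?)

Walk "1100111" from the root; an end-of-word marker is hit whenever a stored word is a prefix of "1100111".
Prefixes of the query that are stored words: "11001", "1100111"
Count: 2

2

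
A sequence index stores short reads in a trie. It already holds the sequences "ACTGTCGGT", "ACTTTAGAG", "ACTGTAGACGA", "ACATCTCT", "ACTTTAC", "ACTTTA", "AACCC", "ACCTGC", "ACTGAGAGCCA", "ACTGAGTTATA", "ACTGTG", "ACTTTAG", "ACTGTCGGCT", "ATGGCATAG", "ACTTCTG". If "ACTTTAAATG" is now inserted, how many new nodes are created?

4

The longest prefix of "ACTTTAAATG" already in the trie is "ACTTTA" (length 6).
Each of the 4 remaining characters creates one node.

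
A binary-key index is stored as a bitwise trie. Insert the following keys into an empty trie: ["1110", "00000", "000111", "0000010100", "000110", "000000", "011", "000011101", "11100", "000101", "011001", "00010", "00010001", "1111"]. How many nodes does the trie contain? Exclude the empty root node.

36

For each word, the new-node count is its length minus the longest prefix already in the trie:
  "1110" → 4 new (1, 1, 1, 0)
  "00000" → 5 new (0, 0, 0, 0, 0)
  "000111" → prefix "000" already present; 3 new (1, 1, 1)
  "0000010100" → prefix "00000" already present; 5 new (1, 0, 1, 0, 0)
  "000110" → prefix "00011" already present; 1 new (0)
  "000000" → prefix "00000" already present; 1 new (0)
  "011" → prefix "0" already present; 2 new (1, 1)
  "000011101" → prefix "0000" already present; 5 new (1, 1, 1, 0, 1)
  "11100" → prefix "1110" already present; 1 new (0)
  "000101" → prefix "0001" already present; 2 new (0, 1)
  "011001" → prefix "011" already present; 3 new (0, 0, 1)
  "00010" → prefix "00010" already present; 0 new (none)
  "00010001" → prefix "00010" already present; 3 new (0, 0, 1)
  "1111" → prefix "111" already present; 1 new (1)
Total nodes = 4 + 5 + 3 + 5 + 1 + 1 + 2 + 5 + 1 + 2 + 3 + 0 + 3 + 1 = 36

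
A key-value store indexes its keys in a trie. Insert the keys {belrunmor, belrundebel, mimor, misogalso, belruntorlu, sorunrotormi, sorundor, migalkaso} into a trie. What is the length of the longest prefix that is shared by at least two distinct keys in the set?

6

Look for the deepest trie node that still has at least two words in its subtree.
"belrundebel" and "belrunmor" agree on "belrun" (6 characters) before diverging; nothing deeper is shared.
Longest shared-prefix length: 6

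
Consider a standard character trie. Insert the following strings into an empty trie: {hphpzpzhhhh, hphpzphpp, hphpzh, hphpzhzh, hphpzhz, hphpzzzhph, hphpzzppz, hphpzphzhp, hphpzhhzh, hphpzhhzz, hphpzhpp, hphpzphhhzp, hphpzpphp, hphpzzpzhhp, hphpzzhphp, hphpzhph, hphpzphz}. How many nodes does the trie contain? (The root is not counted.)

50

Insert word by word; a character creates a node only if that edge doesn't already exist:
  "hphpzpzhhhh" → 11 new (h, p, h, p, z, p, z, h, h, h, h)
  "hphpzphpp" → prefix "hphpzp" already present; 3 new (h, p, p)
  "hphpzh" → prefix "hphpz" already present; 1 new (h)
  "hphpzhzh" → prefix "hphpzh" already present; 2 new (z, h)
  "hphpzhz" → prefix "hphpzhz" already present; 0 new (none)
  "hphpzzzhph" → prefix "hphpz" already present; 5 new (z, z, h, p, h)
  "hphpzzppz" → prefix "hphpzz" already present; 3 new (p, p, z)
  "hphpzphzhp" → prefix "hphpzph" already present; 3 new (z, h, p)
  "hphpzhhzh" → prefix "hphpzh" already present; 3 new (h, z, h)
  "hphpzhhzz" → prefix "hphpzhhz" already present; 1 new (z)
  "hphpzhpp" → prefix "hphpzh" already present; 2 new (p, p)
  "hphpzphhhzp" → prefix "hphpzph" already present; 4 new (h, h, z, p)
  "hphpzpphp" → prefix "hphpzp" already present; 3 new (p, h, p)
  "hphpzzpzhhp" → prefix "hphpzzp" already present; 4 new (z, h, h, p)
  "hphpzzhphp" → prefix "hphpzz" already present; 4 new (h, p, h, p)
  "hphpzhph" → prefix "hphpzhp" already present; 1 new (h)
  "hphpzphz" → prefix "hphpzphz" already present; 0 new (none)
Total nodes = 11 + 3 + 1 + 2 + 0 + 5 + 3 + 3 + 3 + 1 + 2 + 4 + 3 + 4 + 4 + 1 + 0 = 50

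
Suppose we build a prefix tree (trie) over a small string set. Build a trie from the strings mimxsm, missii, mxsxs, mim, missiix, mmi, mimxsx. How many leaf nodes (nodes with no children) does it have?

5

Leaves are exactly the stored words that no other stored word extends.
Those words: "mimxsm", "mimxsx", "missiix", "mmi", "mxsxs"
Leaf count: 5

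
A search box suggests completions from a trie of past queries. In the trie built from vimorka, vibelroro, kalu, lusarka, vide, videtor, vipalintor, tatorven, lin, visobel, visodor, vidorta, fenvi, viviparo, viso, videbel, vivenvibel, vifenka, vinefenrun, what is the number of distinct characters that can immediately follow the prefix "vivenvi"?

1

Walk "vivenvi" from the root, arriving at one node.
Characters that immediately follow "vivenvi" among the stored strings: {b}.
That node has 1 child edge.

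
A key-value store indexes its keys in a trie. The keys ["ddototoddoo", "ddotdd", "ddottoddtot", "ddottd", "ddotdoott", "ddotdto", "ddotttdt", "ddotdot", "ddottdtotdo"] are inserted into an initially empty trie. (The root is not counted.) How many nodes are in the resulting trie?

For each word, the new-node count is its length minus the longest prefix already in the trie:
  "ddototoddoo" → 11 new (d, d, o, t, o, t, o, d, d, o, o)
  "ddotdd" → prefix "ddot" already present; 2 new (d, d)
  "ddottoddtot" → prefix "ddot" already present; 7 new (t, o, d, d, t, o, t)
  "ddottd" → prefix "ddott" already present; 1 new (d)
  "ddotdoott" → prefix "ddotd" already present; 4 new (o, o, t, t)
  "ddotdto" → prefix "ddotd" already present; 2 new (t, o)
  "ddotttdt" → prefix "ddott" already present; 3 new (t, d, t)
  "ddotdot" → prefix "ddotdo" already present; 1 new (t)
  "ddottdtotdo" → prefix "ddottd" already present; 5 new (t, o, t, d, o)
Total nodes = 11 + 2 + 7 + 1 + 4 + 2 + 3 + 1 + 5 = 36

36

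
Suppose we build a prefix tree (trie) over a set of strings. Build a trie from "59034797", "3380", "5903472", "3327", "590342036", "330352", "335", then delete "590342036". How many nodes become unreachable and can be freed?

4

After clearing the end-marker at "590342036", prune upward until reaching a node still needed by another word.
The suffix "2036" (4 nodes) is used only by "590342036"; the node for "59034" still has the child "7", so pruning stops there.
Nodes removed: 4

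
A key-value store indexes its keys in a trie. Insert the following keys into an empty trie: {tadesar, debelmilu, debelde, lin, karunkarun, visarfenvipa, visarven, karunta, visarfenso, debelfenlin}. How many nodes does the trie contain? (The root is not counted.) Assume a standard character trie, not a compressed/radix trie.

Insert word by word; a character creates a node only if that edge doesn't already exist:
  "tadesar" → 7 new (t, a, d, e, s, a, r)
  "debelmilu" → 9 new (d, e, b, e, l, m, i, l, u)
  "debelde" → prefix "debel" already present; 2 new (d, e)
  "lin" → 3 new (l, i, n)
  "karunkarun" → 10 new (k, a, r, u, n, k, a, r, u, n)
  "visarfenvipa" → 12 new (v, i, s, a, r, f, e, n, v, i, p, a)
  "visarven" → prefix "visar" already present; 3 new (v, e, n)
  "karunta" → prefix "karun" already present; 2 new (t, a)
  "visarfenso" → prefix "visarfen" already present; 2 new (s, o)
  "debelfenlin" → prefix "debel" already present; 6 new (f, e, n, l, i, n)
Total nodes = 7 + 9 + 2 + 3 + 10 + 12 + 3 + 2 + 2 + 6 = 56

56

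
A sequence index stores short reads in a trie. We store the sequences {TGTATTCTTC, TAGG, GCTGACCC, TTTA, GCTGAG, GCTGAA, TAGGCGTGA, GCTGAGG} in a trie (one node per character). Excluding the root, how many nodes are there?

32

Insert word by word; a character creates a node only if that edge doesn't already exist:
  "TGTATTCTTC" → 10 new (T, G, T, A, T, T, C, T, T, C)
  "TAGG" → prefix "T" already present; 3 new (A, G, G)
  "GCTGACCC" → 8 new (G, C, T, G, A, C, C, C)
  "TTTA" → prefix "T" already present; 3 new (T, T, A)
  "GCTGAG" → prefix "GCTGA" already present; 1 new (G)
  "GCTGAA" → prefix "GCTGA" already present; 1 new (A)
  "TAGGCGTGA" → prefix "TAGG" already present; 5 new (C, G, T, G, A)
  "GCTGAGG" → prefix "GCTGAG" already present; 1 new (G)
Total nodes = 10 + 3 + 8 + 3 + 1 + 1 + 5 + 1 = 32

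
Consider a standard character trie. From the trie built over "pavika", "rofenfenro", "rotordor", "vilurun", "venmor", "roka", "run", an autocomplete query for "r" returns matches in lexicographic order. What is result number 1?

DFS of the "r" subtree visits, in order: "rofenfenro", "roka", "rotordor", "run"
The 1st is rofenfenro.

rofenfenro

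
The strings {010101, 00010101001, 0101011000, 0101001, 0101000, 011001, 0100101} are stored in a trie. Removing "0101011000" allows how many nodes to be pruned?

4

After clearing the end-marker at "0101011000", prune upward until reaching a node still needed by another word.
The suffix "1000" (4 nodes) is used only by "0101011000"; "010101" is itself a stored word, so pruning stops there.
Nodes removed: 4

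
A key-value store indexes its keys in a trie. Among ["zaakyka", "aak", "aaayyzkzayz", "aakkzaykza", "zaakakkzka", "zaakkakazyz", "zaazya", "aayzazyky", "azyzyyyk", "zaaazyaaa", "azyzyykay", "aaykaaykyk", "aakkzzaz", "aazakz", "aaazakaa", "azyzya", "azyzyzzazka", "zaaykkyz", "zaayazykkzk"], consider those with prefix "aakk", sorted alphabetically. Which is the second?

Filter for "aakk…" and sort: "aakkzaykza", "aakkzzaz"
The 2nd is aakkzzaz.

aakkzzaz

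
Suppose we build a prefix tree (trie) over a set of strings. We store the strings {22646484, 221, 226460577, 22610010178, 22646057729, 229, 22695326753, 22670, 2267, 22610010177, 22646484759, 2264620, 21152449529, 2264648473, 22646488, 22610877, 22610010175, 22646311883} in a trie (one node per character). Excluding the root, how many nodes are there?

62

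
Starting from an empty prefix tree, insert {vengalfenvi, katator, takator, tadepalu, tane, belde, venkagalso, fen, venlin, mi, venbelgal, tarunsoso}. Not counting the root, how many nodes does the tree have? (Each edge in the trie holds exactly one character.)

Count nodes per top-level branch (shared prefixes stored once):
  'b'-branch (belde): 5 nodes
  'f'-branch (fen): 3 nodes
  'k'-branch (katator): 7 nodes
  'm'-branch (mi): 2 nodes
  't'-branch (tadepalu, takator, tane, tarunsoso): 22 nodes
  'v'-branch (venbelgal, vengalfenvi, venkagalso, venlin): 27 nodes
Sum: 66

66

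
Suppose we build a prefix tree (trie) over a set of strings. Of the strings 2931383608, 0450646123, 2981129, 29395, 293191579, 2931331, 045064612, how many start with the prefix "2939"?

1

Traverse to the node for "2939", then collect every word in that subtree.
Words under "2939": 29395
Count: 1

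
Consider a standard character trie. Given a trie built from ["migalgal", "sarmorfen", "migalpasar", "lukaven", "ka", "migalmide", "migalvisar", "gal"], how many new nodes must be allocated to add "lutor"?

3

"lu" is already a path in the trie; the remaining "tor" must be added.
Each of the 3 remaining characters creates one node.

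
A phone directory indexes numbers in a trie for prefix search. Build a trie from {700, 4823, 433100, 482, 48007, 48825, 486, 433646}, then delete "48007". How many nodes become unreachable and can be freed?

3

A node on "48007"'s path can go only if nothing else ends at it or branches off below it.
The suffix "007" (3 nodes) is used only by "48007"; the node for "48" still has the child "2", so pruning stops there.
Nodes removed: 3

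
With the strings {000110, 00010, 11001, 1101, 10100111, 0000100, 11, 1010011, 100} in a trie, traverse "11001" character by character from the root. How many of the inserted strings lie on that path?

2

Traverse "11001" character by character; count nodes along the way that are marked as word ends.
Prefixes of the query that are stored words: "11", "11001"
Count: 2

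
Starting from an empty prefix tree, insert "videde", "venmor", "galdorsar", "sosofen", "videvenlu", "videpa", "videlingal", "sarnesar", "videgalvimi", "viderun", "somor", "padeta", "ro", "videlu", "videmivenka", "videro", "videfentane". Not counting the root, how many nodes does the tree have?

84

Trace insertions, counting only characters that open a new branch:
  "videde" → 6 new (v, i, d, e, d, e)
  "venmor" → prefix "v" already present; 5 new (e, n, m, o, r)
  "galdorsar" → 9 new (g, a, l, d, o, r, s, a, r)
  "sosofen" → 7 new (s, o, s, o, f, e, n)
  "videvenlu" → prefix "vide" already present; 5 new (v, e, n, l, u)
  "videpa" → prefix "vide" already present; 2 new (p, a)
  "videlingal" → prefix "vide" already present; 6 new (l, i, n, g, a, l)
  "sarnesar" → prefix "s" already present; 7 new (a, r, n, e, s, a, r)
  "videgalvimi" → prefix "vide" already present; 7 new (g, a, l, v, i, m, i)
  "viderun" → prefix "vide" already present; 3 new (r, u, n)
  "somor" → prefix "so" already present; 3 new (m, o, r)
  "padeta" → 6 new (p, a, d, e, t, a)
  "ro" → 2 new (r, o)
  "videlu" → prefix "videl" already present; 1 new (u)
  "videmivenka" → prefix "vide" already present; 7 new (m, i, v, e, n, k, a)
  "videro" → prefix "vider" already present; 1 new (o)
  "videfentane" → prefix "vide" already present; 7 new (f, e, n, t, a, n, e)
Total nodes = 6 + 5 + 9 + 7 + 5 + 2 + 6 + 7 + 7 + 3 + 3 + 6 + 2 + 1 + 7 + 1 + 7 = 84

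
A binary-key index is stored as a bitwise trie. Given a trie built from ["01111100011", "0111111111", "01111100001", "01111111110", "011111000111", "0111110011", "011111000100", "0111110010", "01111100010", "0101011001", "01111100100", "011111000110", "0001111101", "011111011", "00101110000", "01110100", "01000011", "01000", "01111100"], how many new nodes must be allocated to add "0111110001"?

Every character of "0111110001" already lies on an existing path (it is a prefix of some stored word).
No new nodes are needed: 0.

0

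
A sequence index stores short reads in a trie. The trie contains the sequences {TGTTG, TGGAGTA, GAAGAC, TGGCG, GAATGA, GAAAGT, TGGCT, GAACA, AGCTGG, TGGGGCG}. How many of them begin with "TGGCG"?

Traverse to the node for "TGGCG", then collect every word in that subtree.
Words under "TGGCG": TGGCG
Count: 1

1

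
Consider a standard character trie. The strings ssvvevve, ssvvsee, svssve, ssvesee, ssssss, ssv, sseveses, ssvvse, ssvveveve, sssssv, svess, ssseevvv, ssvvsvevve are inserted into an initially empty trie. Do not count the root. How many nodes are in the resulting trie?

47

Count nodes per top-level branch (shared prefixes stored once):
  's'-branch (sseveses, ssseevvv, ssssss, sssssv, ssv, ssvesee, ssvveveve, ssvvevve, ssvvse, ssvvsee, ssvvsvevve, svess, svssve): 47 nodes
Sum: 47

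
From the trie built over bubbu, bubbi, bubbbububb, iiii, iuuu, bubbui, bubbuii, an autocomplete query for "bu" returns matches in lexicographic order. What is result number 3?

Words with prefix "bu", in lexicographic order: "bubbbububb", "bubbi", "bubbu", "bubbui", "bubbuii"
Position 3: bubbu

bubbu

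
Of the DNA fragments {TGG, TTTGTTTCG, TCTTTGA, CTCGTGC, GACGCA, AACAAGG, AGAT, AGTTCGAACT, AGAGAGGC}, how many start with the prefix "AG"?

Filter for entries beginning with "AG":
Words under "AG": AGAGAGGC, AGAT, AGTTCGAACT
Count: 3

3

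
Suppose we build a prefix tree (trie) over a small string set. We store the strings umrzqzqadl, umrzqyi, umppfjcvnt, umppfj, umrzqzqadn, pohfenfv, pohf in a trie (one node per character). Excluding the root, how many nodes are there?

29

Trace insertions, counting only characters that open a new branch:
  "umrzqzqadl" → 10 new (u, m, r, z, q, z, q, a, d, l)
  "umrzqyi" → prefix "umrzq" already present; 2 new (y, i)
  "umppfjcvnt" → prefix "um" already present; 8 new (p, p, f, j, c, v, n, t)
  "umppfj" → prefix "umppfj" already present; 0 new (none)
  "umrzqzqadn" → prefix "umrzqzqad" already present; 1 new (n)
  "pohfenfv" → 8 new (p, o, h, f, e, n, f, v)
  "pohf" → prefix "pohf" already present; 0 new (none)
Total nodes = 10 + 2 + 8 + 0 + 1 + 8 + 0 = 29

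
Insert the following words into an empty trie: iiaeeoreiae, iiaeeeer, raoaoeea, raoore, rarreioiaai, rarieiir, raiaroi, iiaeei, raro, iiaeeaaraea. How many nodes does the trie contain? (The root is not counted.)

52

Count nodes per top-level branch (shared prefixes stored once):
  'i'-branch (iiaeeaaraea, iiaeeeer, iiaeei, iiaeeoreiae): 21 nodes
  'r'-branch (raiaroi, raoaoeea, raoore, rarieiir, raro, rarreioiaai): 31 nodes
Sum: 52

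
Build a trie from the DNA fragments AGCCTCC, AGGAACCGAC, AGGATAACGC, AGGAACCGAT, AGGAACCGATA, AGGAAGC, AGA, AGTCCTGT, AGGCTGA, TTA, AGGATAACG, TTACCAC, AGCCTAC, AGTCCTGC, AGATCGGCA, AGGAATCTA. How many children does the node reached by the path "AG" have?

Walk "AG" from the root, arriving at one node.
Characters that immediately follow "AG" among the stored strings: {A, C, G, T}.
That node has 4 child edges.

4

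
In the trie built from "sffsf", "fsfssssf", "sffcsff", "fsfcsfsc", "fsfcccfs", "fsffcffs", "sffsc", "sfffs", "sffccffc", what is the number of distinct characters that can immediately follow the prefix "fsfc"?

The children of the "fsfc" node are the distinct next characters among strings starting with "fsfc".
Distinct next characters after "fsfc": c, s.
That node has 2 child edges.

2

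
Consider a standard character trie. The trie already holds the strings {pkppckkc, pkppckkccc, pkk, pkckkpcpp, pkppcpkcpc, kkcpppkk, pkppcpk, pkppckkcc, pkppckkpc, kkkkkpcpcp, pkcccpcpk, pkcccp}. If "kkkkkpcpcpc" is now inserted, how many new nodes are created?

1

Walking "kkkkkpcpcpc" from the root, the first 10 characters ("kkkkkpcpcp") follow existing edges; "c" is the first miss.
So 11 − 10 = 1 new nodes.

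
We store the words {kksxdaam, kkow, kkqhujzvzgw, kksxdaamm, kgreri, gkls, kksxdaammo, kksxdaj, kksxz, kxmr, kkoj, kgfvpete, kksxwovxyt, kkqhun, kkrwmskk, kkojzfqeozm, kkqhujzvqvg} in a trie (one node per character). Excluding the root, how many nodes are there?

For each word, the new-node count is its length minus the longest prefix already in the trie:
  "kksxdaam" → 8 new (k, k, s, x, d, a, a, m)
  "kkow" → prefix "kk" already present; 2 new (o, w)
  "kkqhujzvzgw" → prefix "kk" already present; 9 new (q, h, u, j, z, v, z, g, w)
  "kksxdaamm" → prefix "kksxdaam" already present; 1 new (m)
  "kgreri" → prefix "k" already present; 5 new (g, r, e, r, i)
  "gkls" → 4 new (g, k, l, s)
  "kksxdaammo" → prefix "kksxdaamm" already present; 1 new (o)
  "kksxdaj" → prefix "kksxda" already present; 1 new (j)
  "kksxz" → prefix "kksx" already present; 1 new (z)
  "kxmr" → prefix "k" already present; 3 new (x, m, r)
  "kkoj" → prefix "kko" already present; 1 new (j)
  "kgfvpete" → prefix "kg" already present; 6 new (f, v, p, e, t, e)
  "kksxwovxyt" → prefix "kksx" already present; 6 new (w, o, v, x, y, t)
  "kkqhun" → prefix "kkqhu" already present; 1 new (n)
  "kkrwmskk" → prefix "kk" already present; 6 new (r, w, m, s, k, k)
  "kkojzfqeozm" → prefix "kkoj" already present; 7 new (z, f, q, e, o, z, m)
  "kkqhujzvqvg" → prefix "kkqhujzv" already present; 3 new (q, v, g)
Total nodes = 8 + 2 + 9 + 1 + 5 + 4 + 1 + 1 + 1 + 3 + 1 + 6 + 6 + 1 + 6 + 7 + 3 = 65

65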